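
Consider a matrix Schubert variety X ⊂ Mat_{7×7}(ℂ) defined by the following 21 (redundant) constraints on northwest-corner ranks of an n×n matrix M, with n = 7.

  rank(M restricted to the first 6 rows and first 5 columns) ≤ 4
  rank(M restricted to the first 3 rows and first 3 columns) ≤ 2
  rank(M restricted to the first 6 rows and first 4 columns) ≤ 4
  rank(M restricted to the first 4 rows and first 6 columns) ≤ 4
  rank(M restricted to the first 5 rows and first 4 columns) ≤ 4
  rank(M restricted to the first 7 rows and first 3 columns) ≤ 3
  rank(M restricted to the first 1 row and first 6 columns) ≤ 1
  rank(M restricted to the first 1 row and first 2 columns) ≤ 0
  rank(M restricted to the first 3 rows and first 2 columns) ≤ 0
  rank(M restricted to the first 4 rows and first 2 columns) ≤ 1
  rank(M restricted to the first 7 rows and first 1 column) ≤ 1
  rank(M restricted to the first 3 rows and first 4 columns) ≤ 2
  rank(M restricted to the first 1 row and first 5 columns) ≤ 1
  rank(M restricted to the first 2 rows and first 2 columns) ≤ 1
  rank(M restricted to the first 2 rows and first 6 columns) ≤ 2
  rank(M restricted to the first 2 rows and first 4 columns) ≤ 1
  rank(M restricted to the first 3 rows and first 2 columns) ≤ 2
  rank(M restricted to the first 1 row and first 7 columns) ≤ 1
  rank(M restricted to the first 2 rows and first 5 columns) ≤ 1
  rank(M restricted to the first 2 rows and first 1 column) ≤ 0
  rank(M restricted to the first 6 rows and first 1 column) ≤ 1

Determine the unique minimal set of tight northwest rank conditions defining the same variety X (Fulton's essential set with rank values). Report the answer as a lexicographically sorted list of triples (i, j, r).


Propagating the 21 rank bounds to every northwest block:

  R[1]: 0, 0, 1, 1, 1, 1, 1
  R[2]: 0, 0, 1, 1, 1, 2, 2
  R[3]: 0, 0, 1, 2, 2, 3, 3
  R[4]: 1, 1, 2, 3, 3, 4, 4
  R[5]: 1, 2, 3, 4, 4, 5, 5
  R[6]: 1, 2, 3, 4, 4, 5, 6
  R[7]: 1, 2, 3, 4, 5, 6, 7

reading off 1-entries of Δ²R: w = (3, 6, 4, 1, 2, 7, 5).

Rothe diagram D(w) (9 cells), 3 SE-corners (essential conditions):

[(2, 5, 1), (3, 2, 0), (6, 5, 4)]


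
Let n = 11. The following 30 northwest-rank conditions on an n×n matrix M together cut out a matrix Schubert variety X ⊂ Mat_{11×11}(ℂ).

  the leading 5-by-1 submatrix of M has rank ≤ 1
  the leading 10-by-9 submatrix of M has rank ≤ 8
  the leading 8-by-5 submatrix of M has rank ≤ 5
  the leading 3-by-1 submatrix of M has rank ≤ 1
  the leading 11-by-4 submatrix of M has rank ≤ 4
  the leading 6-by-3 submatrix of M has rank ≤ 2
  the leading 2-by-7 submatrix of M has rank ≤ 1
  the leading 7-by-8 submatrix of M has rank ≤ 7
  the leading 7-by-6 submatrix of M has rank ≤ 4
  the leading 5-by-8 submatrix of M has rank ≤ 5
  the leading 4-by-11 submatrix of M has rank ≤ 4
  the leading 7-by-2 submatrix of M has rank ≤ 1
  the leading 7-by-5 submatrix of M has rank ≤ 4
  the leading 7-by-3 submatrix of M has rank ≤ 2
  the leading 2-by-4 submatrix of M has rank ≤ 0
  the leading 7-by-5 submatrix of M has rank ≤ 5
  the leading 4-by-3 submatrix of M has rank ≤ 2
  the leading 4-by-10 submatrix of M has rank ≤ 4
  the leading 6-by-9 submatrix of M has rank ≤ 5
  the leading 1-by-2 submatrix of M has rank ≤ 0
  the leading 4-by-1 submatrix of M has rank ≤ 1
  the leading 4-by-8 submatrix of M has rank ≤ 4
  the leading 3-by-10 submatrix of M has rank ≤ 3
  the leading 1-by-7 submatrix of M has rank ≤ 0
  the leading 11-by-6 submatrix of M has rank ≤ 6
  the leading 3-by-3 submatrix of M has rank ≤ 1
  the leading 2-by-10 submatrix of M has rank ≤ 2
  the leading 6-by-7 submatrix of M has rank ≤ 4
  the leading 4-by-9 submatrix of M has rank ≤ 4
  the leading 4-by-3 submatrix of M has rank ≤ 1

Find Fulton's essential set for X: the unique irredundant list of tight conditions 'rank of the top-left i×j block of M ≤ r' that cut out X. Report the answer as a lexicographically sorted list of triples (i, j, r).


Computing R[i][j] = min implied NW-rank bound (n=11, 30 conditions):

  i=1: 0 0 0 0 0 0 0 1 1 1 1
  i=2: 0 0 0 0 1 1 1 2 2 2 2
  i=3: 1 1 1 1 2 2 2 3 3 3 3
  i=4: 1 1 1 2 3 3 3 4 4 4 4
  i=5: 1 1 2 3 4 4 4 5 5 5 5
  i=6: 1 1 2 3 4 4 4 5 5 6 6
  i=7: 1 1 2 3 4 4 5 6 6 7 7
  i=8: 1 2 3 4 5 5 6 7 7 8 8
  i=9: 1 2 3 4 5 6 7 8 8 9 9
  i=10: 1 2 3 4 5 6 7 8 8 9 10
  i=11: 1 2 3 4 5 6 7 8 9 10 11

so w = (8, 5, 1, 4, 3, 10, 7, 2, 6, 11, 9).

D(w) has 21 cells with 8 SE-corners; essential set:

[(1, 7, 0), (2, 4, 0), (4, 3, 1), (6, 7, 4), (6, 9, 5), (7, 2, 1), (7, 6, 4), (10, 9, 8)]


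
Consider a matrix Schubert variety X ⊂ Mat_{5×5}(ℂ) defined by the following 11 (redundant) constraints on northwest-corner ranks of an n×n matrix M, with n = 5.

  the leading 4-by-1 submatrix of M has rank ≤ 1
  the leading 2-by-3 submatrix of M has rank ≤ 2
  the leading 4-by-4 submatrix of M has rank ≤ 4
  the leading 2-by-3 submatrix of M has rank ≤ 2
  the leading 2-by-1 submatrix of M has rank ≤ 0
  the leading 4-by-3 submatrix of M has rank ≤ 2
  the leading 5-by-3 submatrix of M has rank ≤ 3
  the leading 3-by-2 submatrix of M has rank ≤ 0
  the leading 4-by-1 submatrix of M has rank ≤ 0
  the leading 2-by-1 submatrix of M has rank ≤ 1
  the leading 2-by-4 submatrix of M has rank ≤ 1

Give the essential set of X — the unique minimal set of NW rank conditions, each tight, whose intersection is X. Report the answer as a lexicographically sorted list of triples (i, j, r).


Reconstructing r_w from the 11 given conditions:

  row 1: 0 | 0 | 1 | 1 | 1
  row 2: 0 | 0 | 1 | 1 | 2
  row 3: 0 | 0 | 1 | 2 | 3
  row 4: 0 | 1 | 2 | 3 | 4
  row 5: 1 | 2 | 3 | 4 | 5

so w = (3, 5, 4, 2, 1).

Fulton essential set (3 of the 8 Rothe cells):

[(2, 4, 1), (3, 2, 0), (4, 1, 0)]


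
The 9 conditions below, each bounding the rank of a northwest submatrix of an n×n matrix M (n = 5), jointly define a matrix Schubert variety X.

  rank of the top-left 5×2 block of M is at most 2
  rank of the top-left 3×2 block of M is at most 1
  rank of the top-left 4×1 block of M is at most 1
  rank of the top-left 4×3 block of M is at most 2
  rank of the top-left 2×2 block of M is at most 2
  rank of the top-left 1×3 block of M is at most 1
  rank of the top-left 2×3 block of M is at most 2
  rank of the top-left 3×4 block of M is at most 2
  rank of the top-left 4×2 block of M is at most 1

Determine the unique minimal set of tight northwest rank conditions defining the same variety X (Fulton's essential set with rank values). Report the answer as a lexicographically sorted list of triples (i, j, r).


Computing R[i][j] = min implied NW-rank bound (n=5, 9 conditions):

  R[1]: 1 | 1 | 1 | 1 | 1
  R[2]: 1 | 1 | 2 | 2 | 2
  R[3]: 1 | 1 | 2 | 2 | 3
  R[4]: 1 | 1 | 2 | 3 | 4
  R[5]: 1 | 2 | 3 | 4 | 5

reading off 1-entries of Δ²R: w = (1, 3, 5, 4, 2).

D(w) has 4 cells with 2 SE-corners; essential set:

[(3, 4, 2), (4, 2, 1)]


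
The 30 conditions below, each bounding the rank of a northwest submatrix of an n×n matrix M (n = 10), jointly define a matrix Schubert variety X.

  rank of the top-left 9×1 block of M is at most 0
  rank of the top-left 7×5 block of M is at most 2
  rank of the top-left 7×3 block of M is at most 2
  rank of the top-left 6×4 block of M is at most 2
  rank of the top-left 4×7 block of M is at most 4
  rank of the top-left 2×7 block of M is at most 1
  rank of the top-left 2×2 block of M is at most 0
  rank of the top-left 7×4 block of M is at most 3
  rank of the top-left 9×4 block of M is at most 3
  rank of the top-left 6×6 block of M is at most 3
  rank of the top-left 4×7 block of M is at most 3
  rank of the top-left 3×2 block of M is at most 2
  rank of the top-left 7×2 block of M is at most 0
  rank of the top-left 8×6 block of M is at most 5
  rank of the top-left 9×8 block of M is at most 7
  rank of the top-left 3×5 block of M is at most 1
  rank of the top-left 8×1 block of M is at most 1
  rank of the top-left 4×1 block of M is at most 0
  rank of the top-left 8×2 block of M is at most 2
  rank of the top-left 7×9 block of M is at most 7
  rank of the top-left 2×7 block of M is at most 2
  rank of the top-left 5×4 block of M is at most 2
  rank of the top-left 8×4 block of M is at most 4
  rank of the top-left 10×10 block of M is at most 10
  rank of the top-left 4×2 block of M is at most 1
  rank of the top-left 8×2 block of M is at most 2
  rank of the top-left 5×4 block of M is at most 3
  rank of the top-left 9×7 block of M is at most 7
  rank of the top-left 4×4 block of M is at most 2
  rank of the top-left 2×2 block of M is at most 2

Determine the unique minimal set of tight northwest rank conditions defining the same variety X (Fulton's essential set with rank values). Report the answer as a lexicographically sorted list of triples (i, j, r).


Propagating the 30 rank bounds to every northwest block:

  row 1: 0  0  1  1  1  1  1  1  1  1
  row 2: 0  0  1  1  1  1  1  2  2  2
  row 3: 0  0  1  1  1  2  2  3  3  3
  row 4: 0  0  1  2  2  3  3  4  4  4
  row 5: 0  0  1  2  2  3  4  5  5  5
  row 6: 0  0  1  2  2  3  4  5  6  6
  row 7: 0  0  1  2  2  3  4  5  6  7
  row 8: 0  1  2  3  3  4  5  6  7  8
  row 9: 0  1  2  3  4  5  6  7  8  9
  row 10: 1  2  3  4  5  6  7  8  9  10

hence w(1..10) = (3, 8, 6, 4, 7, 9, 10, 2, 5, 1).

D(w) has 25 cells with 5 SE-corners; essential set:

[(2, 7, 1), (3, 5, 1), (7, 2, 0), (7, 5, 2), (9, 1, 0)]


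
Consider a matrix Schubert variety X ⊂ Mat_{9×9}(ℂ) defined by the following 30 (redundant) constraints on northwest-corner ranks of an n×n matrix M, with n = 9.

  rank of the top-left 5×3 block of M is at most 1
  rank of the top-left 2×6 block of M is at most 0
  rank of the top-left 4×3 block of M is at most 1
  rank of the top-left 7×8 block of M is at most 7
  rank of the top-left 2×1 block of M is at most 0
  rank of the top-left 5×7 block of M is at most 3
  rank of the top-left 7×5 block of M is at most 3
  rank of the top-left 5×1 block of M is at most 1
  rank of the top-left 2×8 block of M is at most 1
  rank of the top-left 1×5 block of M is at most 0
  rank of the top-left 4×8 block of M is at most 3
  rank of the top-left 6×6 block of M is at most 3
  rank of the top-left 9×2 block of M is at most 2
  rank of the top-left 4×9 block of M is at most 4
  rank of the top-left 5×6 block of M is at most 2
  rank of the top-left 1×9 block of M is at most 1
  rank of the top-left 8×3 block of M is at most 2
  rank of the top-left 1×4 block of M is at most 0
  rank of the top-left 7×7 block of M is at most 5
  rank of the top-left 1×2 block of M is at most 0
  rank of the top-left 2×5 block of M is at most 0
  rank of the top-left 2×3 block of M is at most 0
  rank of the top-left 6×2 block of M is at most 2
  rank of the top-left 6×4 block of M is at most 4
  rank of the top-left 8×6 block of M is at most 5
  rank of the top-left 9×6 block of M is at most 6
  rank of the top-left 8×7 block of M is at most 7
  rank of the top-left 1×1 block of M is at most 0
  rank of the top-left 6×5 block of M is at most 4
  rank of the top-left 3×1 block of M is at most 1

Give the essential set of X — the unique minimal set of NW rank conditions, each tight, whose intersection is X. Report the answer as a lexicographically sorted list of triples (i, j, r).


Recovering R(i,j) via the rank-extension bound from the 30 conditions:

  0 0 0 0 0 0 1 1 1
  0 0 0 0 0 0 1 1 2
  1 1 1 1 1 1 2 2 3
  1 1 1 2 2 2 3 3 4
  1 1 1 2 2 2 3 4 5
  1 2 2 3 3 3 4 5 6
  1 2 2 3 3 4 5 6 7
  1 2 2 3 4 5 6 7 8
  1 2 3 4 5 6 7 8 9

reading off 1-entries of Δ²R: w = (7, 9, 1, 4, 8, 2, 6, 5, 3).

Rothe diagram D(w) (22 cells), 6 SE-corners (essential conditions):

[(2, 6, 0), (2, 8, 1), (5, 3, 1), (5, 6, 2), (7, 5, 3), (8, 3, 2)]


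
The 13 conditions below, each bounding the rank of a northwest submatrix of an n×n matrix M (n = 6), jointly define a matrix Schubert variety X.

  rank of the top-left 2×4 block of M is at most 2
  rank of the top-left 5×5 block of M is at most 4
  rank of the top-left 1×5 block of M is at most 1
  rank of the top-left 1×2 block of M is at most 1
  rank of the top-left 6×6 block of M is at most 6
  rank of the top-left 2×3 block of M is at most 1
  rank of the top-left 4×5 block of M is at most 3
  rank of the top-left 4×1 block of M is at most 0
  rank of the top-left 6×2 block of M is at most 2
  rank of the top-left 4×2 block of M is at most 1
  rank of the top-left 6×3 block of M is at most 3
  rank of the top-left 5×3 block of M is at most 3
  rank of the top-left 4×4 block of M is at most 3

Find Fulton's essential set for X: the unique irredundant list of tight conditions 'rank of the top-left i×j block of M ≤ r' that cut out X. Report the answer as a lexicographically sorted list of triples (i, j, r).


Rank table r_w(6×6) implied by the 13 constraints:

  R[1]: 0 1 1 1 1 1
  R[2]: 0 1 1 2 2 2
  R[3]: 0 1 2 3 3 3
  R[4]: 0 1 2 3 3 4
  R[5]: 1 2 3 4 4 5
  R[6]: 1 2 3 4 5 6

second differences of R give the permutation w = (2, 4, 3, 6, 1, 5).

Rothe diagram D(w) (6 cells), 3 SE-corners (essential conditions):

[(2, 3, 1), (4, 1, 0), (4, 5, 3)]


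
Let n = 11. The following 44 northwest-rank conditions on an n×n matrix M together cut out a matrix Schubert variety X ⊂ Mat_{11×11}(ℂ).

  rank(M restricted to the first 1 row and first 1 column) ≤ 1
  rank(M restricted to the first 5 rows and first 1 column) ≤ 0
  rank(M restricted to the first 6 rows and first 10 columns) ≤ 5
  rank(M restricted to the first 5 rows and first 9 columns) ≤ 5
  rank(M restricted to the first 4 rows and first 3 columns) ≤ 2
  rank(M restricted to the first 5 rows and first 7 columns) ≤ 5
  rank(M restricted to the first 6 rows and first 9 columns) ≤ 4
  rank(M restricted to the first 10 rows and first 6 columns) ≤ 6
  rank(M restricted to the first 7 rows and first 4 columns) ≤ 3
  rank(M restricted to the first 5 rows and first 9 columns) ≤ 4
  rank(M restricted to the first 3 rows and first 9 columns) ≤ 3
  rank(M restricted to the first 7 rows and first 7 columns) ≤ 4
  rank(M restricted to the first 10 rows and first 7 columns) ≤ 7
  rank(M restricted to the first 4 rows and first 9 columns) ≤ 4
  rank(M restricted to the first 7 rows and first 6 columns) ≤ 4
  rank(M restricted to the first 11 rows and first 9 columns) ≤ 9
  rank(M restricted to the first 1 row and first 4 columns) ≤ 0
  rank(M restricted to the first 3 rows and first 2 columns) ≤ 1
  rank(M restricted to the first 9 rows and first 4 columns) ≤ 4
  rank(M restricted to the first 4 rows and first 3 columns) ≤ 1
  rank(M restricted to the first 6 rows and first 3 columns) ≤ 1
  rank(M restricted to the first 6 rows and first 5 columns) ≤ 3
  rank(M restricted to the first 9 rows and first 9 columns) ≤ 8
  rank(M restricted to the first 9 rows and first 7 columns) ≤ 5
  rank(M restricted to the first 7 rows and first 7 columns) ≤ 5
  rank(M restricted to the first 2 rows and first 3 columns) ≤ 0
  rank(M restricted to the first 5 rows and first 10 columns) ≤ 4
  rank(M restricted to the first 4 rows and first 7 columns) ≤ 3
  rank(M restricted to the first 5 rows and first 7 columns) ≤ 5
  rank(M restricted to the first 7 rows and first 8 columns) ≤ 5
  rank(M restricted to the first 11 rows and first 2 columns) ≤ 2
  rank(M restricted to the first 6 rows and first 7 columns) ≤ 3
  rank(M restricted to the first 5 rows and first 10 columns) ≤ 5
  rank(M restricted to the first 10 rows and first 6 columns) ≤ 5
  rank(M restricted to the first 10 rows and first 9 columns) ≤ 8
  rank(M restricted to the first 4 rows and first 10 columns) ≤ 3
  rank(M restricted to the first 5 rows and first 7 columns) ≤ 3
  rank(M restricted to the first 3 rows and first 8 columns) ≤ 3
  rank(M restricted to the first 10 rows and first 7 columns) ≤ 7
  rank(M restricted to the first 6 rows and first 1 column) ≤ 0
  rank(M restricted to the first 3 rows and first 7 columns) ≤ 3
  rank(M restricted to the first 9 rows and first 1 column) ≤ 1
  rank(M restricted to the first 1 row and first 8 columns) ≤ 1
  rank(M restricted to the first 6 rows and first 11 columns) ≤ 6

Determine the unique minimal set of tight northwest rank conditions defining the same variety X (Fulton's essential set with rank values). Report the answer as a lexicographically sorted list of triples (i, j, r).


Recovering R(i,j) via the rank-extension bound from the 44 conditions:

  R[1]: 0  0  0  0  1  1  1  1  1  1  1
  R[2]: 0  0  0  1  2  2  2  2  2  2  2
  R[3]: 0  1  1  2  3  3  3  3  3  3  3
  R[4]: 0  1  1  2  3  3  3  3  3  3  4
  R[5]: 0  1  1  2  3  3  3  4  4  4  5
  R[6]: 0  1  1  2  3  3  3  4  4  5  6
  R[7]: 1  2  2  3  4  4  4  5  5  6  7
  R[8]: 1  2  3  4  5  5  5  6  6  7  8
  R[9]: 1  2  3  4  5  5  5  6  7  8  9
  R[10]: 1  2  3  4  5  5  6  7  8  9  10
  R[11]: 1  2  3  4  5  6  7  8  9  10  11

second differences of R give the permutation w = (5, 4, 2, 11, 8, 10, 1, 3, 9, 7, 6).

|D(w)|=27, |Ess(w)|=9:

[(1, 4, 0), (2, 3, 0), (4, 10, 3), (6, 1, 0), (6, 3, 1), (6, 7, 3), (6, 9, 4), (9, 7, 5), (10, 6, 5)]


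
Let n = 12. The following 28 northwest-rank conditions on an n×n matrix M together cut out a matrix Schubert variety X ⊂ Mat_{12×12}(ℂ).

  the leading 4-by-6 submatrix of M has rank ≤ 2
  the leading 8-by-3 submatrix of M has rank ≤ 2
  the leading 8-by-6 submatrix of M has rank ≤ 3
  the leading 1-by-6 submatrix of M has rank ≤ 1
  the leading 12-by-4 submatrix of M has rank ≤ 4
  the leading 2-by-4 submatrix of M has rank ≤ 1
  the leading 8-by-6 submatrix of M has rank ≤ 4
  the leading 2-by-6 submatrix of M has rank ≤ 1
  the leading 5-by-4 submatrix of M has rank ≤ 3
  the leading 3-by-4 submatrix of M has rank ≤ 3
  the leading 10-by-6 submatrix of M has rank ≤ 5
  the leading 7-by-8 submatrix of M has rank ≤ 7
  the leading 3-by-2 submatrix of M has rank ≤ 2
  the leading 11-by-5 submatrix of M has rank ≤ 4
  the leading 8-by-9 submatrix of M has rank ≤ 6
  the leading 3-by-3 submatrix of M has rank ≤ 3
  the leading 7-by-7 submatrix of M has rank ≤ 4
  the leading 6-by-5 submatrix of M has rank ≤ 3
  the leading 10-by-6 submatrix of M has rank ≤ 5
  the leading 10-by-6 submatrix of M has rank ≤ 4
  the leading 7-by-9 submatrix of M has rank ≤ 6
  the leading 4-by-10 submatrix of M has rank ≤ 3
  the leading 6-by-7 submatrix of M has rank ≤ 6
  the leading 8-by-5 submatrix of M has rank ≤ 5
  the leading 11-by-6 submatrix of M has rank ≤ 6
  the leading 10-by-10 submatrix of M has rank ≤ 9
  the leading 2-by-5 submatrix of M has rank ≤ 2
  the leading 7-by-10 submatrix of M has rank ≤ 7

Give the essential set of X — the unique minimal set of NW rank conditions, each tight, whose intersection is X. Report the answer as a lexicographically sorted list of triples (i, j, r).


Propagating the 28 rank bounds to every northwest block:

  row 1: 1 | 1 | 1 | 1 | 1 | 1 | 1 | 1 | 1 | 1 | 1 | 1
  row 2: 1 | 1 | 1 | 1 | 1 | 1 | 2 | 2 | 2 | 2 | 2 | 2
  row 3: 1 | 2 | 2 | 2 | 2 | 2 | 3 | 3 | 3 | 3 | 3 | 3
  row 4: 1 | 2 | 2 | 2 | 2 | 2 | 3 | 3 | 3 | 3 | 4 | 4
  row 5: 1 | 2 | 2 | 3 | 3 | 3 | 4 | 4 | 4 | 4 | 5 | 5
  row 6: 1 | 2 | 2 | 3 | 3 | 3 | 4 | 5 | 5 | 5 | 6 | 6
  row 7: 1 | 2 | 2 | 3 | 3 | 3 | 4 | 5 | 6 | 6 | 7 | 7
  row 8: 1 | 2 | 2 | 3 | 3 | 3 | 4 | 5 | 6 | 7 | 8 | 8
  row 9: 1 | 2 | 3 | 4 | 4 | 4 | 5 | 6 | 7 | 8 | 9 | 9
  row 10: 1 | 2 | 3 | 4 | 4 | 4 | 5 | 6 | 7 | 8 | 9 | 10
  row 11: 1 | 2 | 3 | 4 | 4 | 5 | 6 | 7 | 8 | 9 | 10 | 11
  row 12: 1 | 2 | 3 | 4 | 5 | 6 | 7 | 8 | 9 | 10 | 11 | 12

giving w = (1, 7, 2, 11, 4, 8, 9, 10, 3, 12, 6, 5) via Δ²R.

Rothe diagram D(w) (25 cells), 7 SE-corners (essential conditions):

[(2, 6, 1), (4, 6, 2), (4, 10, 3), (8, 3, 2), (8, 6, 3), (10, 6, 4), (11, 5, 4)]


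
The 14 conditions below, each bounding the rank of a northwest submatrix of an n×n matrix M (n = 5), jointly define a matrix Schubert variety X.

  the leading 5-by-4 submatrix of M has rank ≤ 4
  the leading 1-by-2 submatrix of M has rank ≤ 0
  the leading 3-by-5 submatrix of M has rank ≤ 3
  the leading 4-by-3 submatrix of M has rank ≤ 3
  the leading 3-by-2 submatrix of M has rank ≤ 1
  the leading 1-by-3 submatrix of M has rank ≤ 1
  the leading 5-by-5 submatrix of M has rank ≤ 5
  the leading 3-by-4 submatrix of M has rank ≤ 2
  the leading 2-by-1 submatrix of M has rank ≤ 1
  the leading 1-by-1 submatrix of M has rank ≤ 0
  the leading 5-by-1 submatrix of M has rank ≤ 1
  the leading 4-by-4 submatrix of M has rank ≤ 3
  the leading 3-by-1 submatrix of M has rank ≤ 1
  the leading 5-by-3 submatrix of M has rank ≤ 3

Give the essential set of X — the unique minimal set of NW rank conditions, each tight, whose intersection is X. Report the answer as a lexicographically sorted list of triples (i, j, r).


The tightest implied rank at each (i,j), from the 14 conditions:

  0  0  1  1  1
  1  1  2  2  2
  1  1  2  2  3
  1  2  3  3  4
  1  2  3  4  5

hence w(1..5) = (3, 1, 5, 2, 4).

ℓ(w)=4; the 3 essential cells (i,j,r):

[(1, 2, 0), (3, 2, 1), (3, 4, 2)]


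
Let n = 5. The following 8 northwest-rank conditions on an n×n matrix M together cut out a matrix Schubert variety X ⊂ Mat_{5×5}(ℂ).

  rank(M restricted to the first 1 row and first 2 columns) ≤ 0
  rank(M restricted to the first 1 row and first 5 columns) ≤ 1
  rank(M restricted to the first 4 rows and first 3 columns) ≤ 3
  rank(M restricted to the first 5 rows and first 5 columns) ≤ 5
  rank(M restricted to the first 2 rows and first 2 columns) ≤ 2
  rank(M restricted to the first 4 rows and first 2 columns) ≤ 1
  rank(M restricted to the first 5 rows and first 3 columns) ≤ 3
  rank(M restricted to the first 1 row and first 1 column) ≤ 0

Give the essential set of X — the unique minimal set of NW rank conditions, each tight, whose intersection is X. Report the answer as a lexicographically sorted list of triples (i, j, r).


The tightest implied rank at each (i,j), from the 8 conditions:

  0, 0, 1, 1, 1
  1, 1, 2, 2, 2
  1, 1, 2, 3, 3
  1, 1, 2, 3, 4
  1, 2, 3, 4, 5

reading off 1-entries of Δ²R: w = (3, 1, 4, 5, 2).

Rothe diagram D(w) (4 cells), 2 SE-corners (essential conditions):

[(1, 2, 0), (4, 2, 1)]


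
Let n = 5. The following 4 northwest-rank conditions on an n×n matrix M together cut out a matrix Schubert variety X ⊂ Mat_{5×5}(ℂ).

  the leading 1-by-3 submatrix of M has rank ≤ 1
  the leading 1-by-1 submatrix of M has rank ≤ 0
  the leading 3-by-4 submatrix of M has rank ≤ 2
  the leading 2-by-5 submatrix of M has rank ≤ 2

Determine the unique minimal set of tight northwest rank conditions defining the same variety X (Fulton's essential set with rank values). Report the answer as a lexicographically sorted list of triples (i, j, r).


Recovering R(i,j) via the rank-extension bound from the 4 conditions:

  R[1]: 0  1  1  1  1
  R[2]: 1  2  2  2  2
  R[3]: 1  2  2  2  3
  R[4]: 1  2  3  3  4
  R[5]: 1  2  3  4  5

the unique w with this rank table is (2, 1, 5, 3, 4).

Fulton essential set (2 of the 3 Rothe cells):

[(1, 1, 0), (3, 4, 2)]


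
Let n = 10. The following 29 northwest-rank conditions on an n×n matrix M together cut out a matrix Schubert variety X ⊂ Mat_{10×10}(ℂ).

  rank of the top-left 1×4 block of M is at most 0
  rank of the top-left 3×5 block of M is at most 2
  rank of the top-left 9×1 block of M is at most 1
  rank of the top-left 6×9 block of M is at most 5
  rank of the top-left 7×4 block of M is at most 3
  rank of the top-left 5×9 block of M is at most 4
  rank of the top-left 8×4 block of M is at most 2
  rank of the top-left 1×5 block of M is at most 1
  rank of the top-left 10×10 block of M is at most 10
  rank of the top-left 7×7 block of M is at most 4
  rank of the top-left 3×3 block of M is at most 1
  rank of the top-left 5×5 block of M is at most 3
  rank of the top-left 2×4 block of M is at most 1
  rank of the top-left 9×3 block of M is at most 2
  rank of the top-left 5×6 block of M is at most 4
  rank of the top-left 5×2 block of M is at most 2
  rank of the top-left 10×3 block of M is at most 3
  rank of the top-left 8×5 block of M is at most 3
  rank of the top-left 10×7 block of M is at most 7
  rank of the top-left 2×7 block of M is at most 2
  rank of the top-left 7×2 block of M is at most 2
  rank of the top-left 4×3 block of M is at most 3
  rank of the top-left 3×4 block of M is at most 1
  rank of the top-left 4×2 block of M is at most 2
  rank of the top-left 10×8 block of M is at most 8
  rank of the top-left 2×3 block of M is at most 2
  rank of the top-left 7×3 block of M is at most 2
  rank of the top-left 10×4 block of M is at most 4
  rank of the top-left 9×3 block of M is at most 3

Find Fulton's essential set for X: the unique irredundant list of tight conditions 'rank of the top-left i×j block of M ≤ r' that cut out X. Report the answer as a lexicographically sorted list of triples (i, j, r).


Computing R[i][j] = min implied NW-rank bound (n=10, 29 conditions):

  i=1: 0 | 0 | 0 | 0 | 1 | 1 | 1 | 1 | 1 | 1
  i=2: 1 | 1 | 1 | 1 | 2 | 2 | 2 | 2 | 2 | 2
  i=3: 1 | 1 | 1 | 1 | 2 | 3 | 3 | 3 | 3 | 3
  i=4: 1 | 2 | 2 | 2 | 3 | 4 | 4 | 4 | 4 | 4
  i=5: 1 | 2 | 2 | 2 | 3 | 4 | 4 | 4 | 4 | 5
  i=6: 1 | 2 | 2 | 2 | 3 | 4 | 4 | 5 | 5 | 6
  i=7: 1 | 2 | 2 | 2 | 3 | 4 | 4 | 5 | 6 | 7
  i=8: 1 | 2 | 2 | 2 | 3 | 4 | 5 | 6 | 7 | 8
  i=9: 1 | 2 | 2 | 3 | 4 | 5 | 6 | 7 | 8 | 9
  i=10: 1 | 2 | 3 | 4 | 5 | 6 | 7 | 8 | 9 | 10

second differences of R give the permutation w = (5, 1, 6, 2, 10, 8, 9, 7, 4, 3).

6 SE-corners of the 21-cell Rothe diagram give Ess(w):

[(1, 4, 0), (3, 4, 1), (5, 9, 4), (7, 7, 4), (8, 4, 2), (9, 3, 2)]


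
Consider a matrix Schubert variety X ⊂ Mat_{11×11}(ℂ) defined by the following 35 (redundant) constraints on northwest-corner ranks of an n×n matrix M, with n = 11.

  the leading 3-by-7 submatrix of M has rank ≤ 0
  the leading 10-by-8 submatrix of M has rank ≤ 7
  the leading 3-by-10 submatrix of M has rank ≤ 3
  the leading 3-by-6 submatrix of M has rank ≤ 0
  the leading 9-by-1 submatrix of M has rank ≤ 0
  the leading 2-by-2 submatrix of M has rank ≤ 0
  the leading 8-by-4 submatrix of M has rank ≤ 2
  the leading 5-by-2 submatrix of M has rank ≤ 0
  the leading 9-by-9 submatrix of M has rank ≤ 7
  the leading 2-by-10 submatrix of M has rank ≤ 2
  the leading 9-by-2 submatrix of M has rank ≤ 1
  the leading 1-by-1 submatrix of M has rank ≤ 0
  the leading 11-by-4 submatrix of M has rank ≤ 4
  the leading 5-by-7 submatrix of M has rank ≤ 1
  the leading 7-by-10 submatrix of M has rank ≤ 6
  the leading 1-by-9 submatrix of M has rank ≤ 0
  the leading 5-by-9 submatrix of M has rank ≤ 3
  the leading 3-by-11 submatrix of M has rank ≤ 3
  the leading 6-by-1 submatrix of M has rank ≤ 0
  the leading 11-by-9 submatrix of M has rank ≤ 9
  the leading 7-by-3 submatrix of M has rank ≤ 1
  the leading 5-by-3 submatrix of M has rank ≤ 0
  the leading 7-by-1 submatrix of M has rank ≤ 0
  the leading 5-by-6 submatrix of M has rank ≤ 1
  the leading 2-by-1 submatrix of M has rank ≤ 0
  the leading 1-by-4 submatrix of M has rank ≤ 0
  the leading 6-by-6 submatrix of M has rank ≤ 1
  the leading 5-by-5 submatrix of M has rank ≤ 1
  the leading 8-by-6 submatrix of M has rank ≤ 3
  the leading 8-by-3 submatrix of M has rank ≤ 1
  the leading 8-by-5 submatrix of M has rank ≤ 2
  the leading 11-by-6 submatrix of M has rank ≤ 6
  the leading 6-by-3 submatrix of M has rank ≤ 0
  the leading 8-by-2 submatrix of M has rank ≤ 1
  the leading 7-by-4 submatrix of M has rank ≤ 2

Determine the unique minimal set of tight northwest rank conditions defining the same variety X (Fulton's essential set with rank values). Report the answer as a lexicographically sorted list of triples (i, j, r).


Computing R[i][j] = min implied NW-rank bound (n=11, 35 conditions):

  i=1: 0 | 0 | 0 | 0 | 0 | 0 | 0 | 0 | 0 | 1 | 1
  i=2: 0 | 0 | 0 | 0 | 0 | 0 | 0 | 1 | 1 | 2 | 2
  i=3: 0 | 0 | 0 | 0 | 0 | 0 | 0 | 1 | 2 | 3 | 3
  i=4: 0 | 0 | 0 | 1 | 1 | 1 | 1 | 2 | 3 | 4 | 4
  i=5: 0 | 0 | 0 | 1 | 1 | 1 | 1 | 2 | 3 | 4 | 5
  i=6: 0 | 0 | 0 | 1 | 1 | 1 | 2 | 3 | 4 | 5 | 6
  i=7: 0 | 1 | 1 | 2 | 2 | 2 | 3 | 4 | 5 | 6 | 7
  i=8: 0 | 1 | 1 | 2 | 2 | 3 | 4 | 5 | 6 | 7 | 8
  i=9: 0 | 1 | 2 | 3 | 3 | 4 | 5 | 6 | 7 | 8 | 9
  i=10: 1 | 2 | 3 | 4 | 4 | 5 | 6 | 7 | 8 | 9 | 10
  i=11: 1 | 2 | 3 | 4 | 5 | 6 | 7 | 8 | 9 | 10 | 11

hence w(1..11) = (10, 8, 9, 4, 11, 7, 2, 6, 3, 1, 5).

Rothe diagram D(w) (42 cells), 8 SE-corners (essential conditions):

[(1, 9, 0), (3, 7, 0), (5, 7, 1), (6, 3, 0), (6, 6, 1), (8, 3, 1), (8, 5, 2), (9, 1, 0)]


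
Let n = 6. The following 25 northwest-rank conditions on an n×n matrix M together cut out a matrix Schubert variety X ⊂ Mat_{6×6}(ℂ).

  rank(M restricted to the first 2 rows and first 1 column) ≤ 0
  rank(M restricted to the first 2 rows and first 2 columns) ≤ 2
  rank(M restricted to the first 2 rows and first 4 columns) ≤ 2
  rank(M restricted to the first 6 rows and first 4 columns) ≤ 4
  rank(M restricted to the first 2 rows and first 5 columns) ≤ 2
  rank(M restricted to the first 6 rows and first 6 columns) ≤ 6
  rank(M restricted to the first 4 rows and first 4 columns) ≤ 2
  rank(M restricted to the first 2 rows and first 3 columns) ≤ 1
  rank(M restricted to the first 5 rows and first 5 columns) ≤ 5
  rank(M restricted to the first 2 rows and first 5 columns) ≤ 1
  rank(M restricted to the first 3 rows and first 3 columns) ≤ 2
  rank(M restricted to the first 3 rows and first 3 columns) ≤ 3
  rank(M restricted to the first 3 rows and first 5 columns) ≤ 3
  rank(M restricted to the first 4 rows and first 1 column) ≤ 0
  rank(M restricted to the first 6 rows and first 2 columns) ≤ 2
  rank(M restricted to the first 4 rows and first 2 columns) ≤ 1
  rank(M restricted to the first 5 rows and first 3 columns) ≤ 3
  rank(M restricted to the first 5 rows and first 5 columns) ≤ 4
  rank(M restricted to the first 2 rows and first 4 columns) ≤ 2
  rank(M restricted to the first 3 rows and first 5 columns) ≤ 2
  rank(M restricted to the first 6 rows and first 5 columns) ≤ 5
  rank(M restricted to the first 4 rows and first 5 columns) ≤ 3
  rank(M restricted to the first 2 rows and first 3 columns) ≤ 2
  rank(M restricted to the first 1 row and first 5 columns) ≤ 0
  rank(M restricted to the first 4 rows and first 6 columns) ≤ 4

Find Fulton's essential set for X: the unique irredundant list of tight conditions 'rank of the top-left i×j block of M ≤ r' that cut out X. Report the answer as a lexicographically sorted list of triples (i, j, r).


Computing R[i][j] = min implied NW-rank bound (n=6, 25 conditions):

  0 | 0 | 0 | 0 | 0 | 1
  0 | 1 | 1 | 1 | 1 | 2
  0 | 1 | 2 | 2 | 2 | 3
  0 | 1 | 2 | 2 | 3 | 4
  1 | 2 | 3 | 3 | 4 | 5
  1 | 2 | 3 | 4 | 5 | 6

giving w = (6, 2, 3, 5, 1, 4) via Δ²R.

3 SE-corners of the 9-cell Rothe diagram give Ess(w):

[(1, 5, 0), (4, 1, 0), (4, 4, 2)]


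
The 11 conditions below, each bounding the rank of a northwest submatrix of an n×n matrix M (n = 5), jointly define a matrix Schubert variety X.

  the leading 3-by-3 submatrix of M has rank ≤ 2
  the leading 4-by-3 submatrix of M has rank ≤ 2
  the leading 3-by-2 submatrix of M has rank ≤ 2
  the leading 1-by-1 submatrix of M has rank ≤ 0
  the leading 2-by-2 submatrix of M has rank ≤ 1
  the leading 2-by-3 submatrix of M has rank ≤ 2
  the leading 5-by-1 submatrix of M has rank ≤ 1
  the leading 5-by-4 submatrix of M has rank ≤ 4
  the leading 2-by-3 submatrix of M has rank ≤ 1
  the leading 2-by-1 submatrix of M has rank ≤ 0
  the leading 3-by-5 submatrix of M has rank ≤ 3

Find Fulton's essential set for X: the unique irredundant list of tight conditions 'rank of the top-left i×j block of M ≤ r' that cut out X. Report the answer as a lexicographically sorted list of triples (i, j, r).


Rank table r_w(5×5) implied by the 11 constraints:

  0 1 1 1 1
  0 1 1 2 2
  1 2 2 3 3
  1 2 2 3 4
  1 2 3 4 5

second differences of R give the permutation w = (2, 4, 1, 5, 3).

|D(w)|=4, |Ess(w)|=3:

[(2, 1, 0), (2, 3, 1), (4, 3, 2)]


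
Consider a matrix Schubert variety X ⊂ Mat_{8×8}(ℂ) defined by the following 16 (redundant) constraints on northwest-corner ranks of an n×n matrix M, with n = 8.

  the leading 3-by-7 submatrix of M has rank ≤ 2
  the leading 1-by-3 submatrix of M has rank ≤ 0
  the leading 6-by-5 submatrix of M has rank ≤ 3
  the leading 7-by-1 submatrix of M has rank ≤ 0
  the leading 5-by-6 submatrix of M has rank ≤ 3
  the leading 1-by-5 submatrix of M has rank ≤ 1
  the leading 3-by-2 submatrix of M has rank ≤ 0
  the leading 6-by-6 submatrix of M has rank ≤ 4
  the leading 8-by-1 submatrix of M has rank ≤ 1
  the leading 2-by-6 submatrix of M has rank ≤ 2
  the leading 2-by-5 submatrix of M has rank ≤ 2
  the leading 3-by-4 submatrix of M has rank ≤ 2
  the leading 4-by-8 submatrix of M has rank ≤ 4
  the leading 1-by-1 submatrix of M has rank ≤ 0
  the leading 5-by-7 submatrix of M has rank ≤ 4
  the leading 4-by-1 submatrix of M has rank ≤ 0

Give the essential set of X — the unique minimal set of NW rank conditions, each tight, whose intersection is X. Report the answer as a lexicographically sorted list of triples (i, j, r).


Rank table r_w(8×8) implied by the 16 constraints:

  row 1: 0  0  0  1  1  1  1  1
  row 2: 0  0  1  2  2  2  2  2
  row 3: 0  0  1  2  2  2  2  3
  row 4: 0  1  2  3  3  3  3  4
  row 5: 0  1  2  3  3  3  4  5
  row 6: 0  1  2  3  3  4  5  6
  row 7: 0  1  2  3  4  5  6  7
  row 8: 1  2  3  4  5  6  7  8

the unique w with this rank table is (4, 3, 8, 2, 7, 6, 5, 1).

D(w) has 17 cells with 6 SE-corners; essential set:

[(1, 3, 0), (3, 2, 0), (3, 7, 2), (5, 6, 3), (6, 5, 3), (7, 1, 0)]


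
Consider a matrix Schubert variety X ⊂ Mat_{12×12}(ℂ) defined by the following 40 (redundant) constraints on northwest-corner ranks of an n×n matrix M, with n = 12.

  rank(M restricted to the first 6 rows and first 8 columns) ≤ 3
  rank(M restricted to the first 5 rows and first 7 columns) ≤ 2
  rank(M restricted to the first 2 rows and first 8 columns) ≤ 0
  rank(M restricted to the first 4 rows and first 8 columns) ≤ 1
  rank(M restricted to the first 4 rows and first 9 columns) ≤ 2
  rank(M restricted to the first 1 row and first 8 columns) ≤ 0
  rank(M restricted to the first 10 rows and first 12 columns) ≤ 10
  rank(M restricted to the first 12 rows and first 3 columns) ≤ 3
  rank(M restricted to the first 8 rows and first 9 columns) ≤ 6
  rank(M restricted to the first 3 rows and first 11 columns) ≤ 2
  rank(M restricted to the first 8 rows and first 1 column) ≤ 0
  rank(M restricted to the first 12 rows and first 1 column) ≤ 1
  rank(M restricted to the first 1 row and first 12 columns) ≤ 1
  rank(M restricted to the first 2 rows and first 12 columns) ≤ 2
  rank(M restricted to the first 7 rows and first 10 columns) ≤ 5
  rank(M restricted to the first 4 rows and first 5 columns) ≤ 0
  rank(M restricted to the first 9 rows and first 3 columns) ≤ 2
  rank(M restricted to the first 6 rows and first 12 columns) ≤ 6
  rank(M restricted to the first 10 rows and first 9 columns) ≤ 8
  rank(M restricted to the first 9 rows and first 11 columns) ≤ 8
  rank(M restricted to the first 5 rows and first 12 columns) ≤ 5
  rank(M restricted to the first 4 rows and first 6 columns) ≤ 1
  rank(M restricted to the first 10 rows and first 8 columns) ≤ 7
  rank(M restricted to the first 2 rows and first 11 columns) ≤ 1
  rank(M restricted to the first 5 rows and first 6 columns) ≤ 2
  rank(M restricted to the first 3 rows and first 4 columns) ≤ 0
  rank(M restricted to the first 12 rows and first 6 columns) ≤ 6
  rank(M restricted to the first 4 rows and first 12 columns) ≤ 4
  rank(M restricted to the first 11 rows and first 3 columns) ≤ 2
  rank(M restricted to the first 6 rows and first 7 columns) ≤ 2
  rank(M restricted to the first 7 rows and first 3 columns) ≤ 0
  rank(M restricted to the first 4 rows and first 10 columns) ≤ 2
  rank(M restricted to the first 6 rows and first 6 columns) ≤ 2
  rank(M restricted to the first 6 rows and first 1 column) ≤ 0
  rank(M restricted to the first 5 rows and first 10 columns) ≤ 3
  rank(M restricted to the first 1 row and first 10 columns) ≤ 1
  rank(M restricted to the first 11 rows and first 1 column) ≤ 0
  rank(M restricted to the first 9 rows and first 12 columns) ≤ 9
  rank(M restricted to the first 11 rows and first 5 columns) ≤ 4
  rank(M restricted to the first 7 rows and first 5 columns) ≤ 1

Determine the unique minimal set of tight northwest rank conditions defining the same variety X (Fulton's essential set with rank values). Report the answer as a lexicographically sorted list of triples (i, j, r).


Rank table r_w(12×12) implied by the 40 constraints:

  i=1: 0  0  0  0  0  0  0  0  1  1  1  1
  i=2: 0  0  0  0  0  0  0  0  1  1  1  2
  i=3: 0  0  0  0  0  1  1  1  2  2  2  3
  i=4: 0  0  0  0  0  1  1  1  2  2  3  4
  i=5: 0  0  0  1  1  2  2  2  3  3  4  5
  i=6: 0  0  0  1  1  2  2  3  4  4  5  6
  i=7: 0  0  0  1  1  2  3  4  5  5  6  7
  i=8: 0  1  1  2  2  3  4  5  6  6  7  8
  i=9: 0  1  2  3  3  4  5  6  7  7  8  9
  i=10: 0  1  2  3  4  5  6  7  8  8  9  10
  i=11: 0  1  2  3  4  5  6  7  8  9  10  11
  i=12: 1  2  3  4  5  6  7  8  9  10  11  12

the unique w with this rank table is (9, 12, 6, 11, 4, 8, 7, 2, 3, 5, 10, 1).

Rothe diagram D(w) (47 cells), 9 SE-corners (essential conditions):

[(2, 8, 0), (2, 11, 1), (4, 5, 0), (4, 8, 1), (4, 10, 2), (6, 7, 2), (7, 3, 0), (7, 5, 1), (11, 1, 0)]


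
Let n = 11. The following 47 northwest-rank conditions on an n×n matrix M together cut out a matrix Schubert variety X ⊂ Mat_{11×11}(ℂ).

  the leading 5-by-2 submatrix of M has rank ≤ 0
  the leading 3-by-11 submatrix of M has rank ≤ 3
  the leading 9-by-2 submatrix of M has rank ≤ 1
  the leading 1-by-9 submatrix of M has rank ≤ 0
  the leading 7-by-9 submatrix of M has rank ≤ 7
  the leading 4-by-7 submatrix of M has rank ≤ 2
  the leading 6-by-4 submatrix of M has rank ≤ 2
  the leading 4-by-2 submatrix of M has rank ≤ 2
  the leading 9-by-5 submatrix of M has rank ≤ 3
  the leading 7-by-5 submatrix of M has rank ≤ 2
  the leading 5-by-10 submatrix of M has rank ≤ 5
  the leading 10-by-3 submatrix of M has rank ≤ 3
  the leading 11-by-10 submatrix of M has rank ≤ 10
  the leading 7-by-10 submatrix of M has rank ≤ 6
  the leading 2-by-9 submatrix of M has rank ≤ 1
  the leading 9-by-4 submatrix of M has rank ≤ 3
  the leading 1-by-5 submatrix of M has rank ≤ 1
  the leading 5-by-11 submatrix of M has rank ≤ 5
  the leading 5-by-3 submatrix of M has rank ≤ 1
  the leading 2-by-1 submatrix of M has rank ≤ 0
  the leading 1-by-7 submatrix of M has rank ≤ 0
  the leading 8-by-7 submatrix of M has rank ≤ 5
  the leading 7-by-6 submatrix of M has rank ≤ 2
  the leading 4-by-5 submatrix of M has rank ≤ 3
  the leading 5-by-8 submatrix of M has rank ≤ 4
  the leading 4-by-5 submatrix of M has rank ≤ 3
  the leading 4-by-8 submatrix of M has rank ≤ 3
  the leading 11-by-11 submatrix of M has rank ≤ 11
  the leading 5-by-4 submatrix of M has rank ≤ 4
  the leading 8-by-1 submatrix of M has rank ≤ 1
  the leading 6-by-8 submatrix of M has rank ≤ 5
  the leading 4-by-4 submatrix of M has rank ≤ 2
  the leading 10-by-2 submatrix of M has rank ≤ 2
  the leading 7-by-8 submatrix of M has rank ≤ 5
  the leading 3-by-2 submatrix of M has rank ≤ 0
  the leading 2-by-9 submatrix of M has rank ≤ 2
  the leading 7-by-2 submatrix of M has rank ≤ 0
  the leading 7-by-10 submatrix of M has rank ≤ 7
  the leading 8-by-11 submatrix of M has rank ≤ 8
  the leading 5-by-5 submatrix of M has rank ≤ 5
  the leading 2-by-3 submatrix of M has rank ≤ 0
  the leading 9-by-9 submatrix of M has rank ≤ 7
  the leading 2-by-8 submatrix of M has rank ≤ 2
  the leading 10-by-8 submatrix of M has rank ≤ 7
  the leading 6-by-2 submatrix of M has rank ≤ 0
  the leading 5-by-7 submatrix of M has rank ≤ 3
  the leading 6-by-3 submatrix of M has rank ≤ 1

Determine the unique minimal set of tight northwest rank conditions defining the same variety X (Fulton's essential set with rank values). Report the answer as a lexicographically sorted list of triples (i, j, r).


Rank table r_w(11×11) implied by the 47 constraints:

  0, 0, 0, 0, 0, 0, 0, 0, 0, 1, 1
  0, 0, 0, 1, 1, 1, 1, 1, 1, 2, 2
  0, 0, 1, 2, 2, 2, 2, 2, 2, 3, 3
  0, 0, 1, 2, 2, 2, 2, 3, 3, 4, 4
  0, 0, 1, 2, 2, 2, 3, 4, 4, 5, 5
  0, 0, 1, 2, 2, 2, 3, 4, 5, 6, 6
  0, 0, 1, 2, 2, 2, 3, 4, 5, 6, 7
  1, 1, 2, 3, 3, 3, 4, 5, 6, 7, 8
  1, 1, 2, 3, 3, 4, 5, 6, 7, 8, 9
  1, 2, 3, 4, 4, 5, 6, 7, 8, 9, 10
  1, 2, 3, 4, 5, 6, 7, 8, 9, 10, 11

reading off 1-entries of Δ²R: w = (10, 4, 3, 8, 7, 9, 11, 1, 6, 2, 5).

|D(w)|=33, |Ess(w)|=7:

[(1, 9, 0), (2, 3, 0), (4, 7, 2), (7, 2, 0), (7, 6, 2), (9, 2, 1), (9, 5, 3)]
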